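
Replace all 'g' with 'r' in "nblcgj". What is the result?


Input string: 'nblcgj'
Operation: replace 'g' with 'r'
Positions of 'g': 4
After replacement: nblcrj


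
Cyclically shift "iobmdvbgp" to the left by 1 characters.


Input: 'iobmdvbgp', shift = 1
Operation: split at index 1 and swap parts
Front part s[0:1] = 'i'
Back part s[1:] = 'obmdvbgp'
Rotated = back + front = 'obmdvbgp' + 'i'
Result: obmdvbgpi


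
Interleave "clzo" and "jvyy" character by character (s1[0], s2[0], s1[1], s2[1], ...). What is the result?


String 1: 'clzo'
String 2: 'jvyy'
Operation: alternate characters
Pairs: 'c'+'j', 'l'+'v', 'z'+'y', 'o'+'y'
Result: cjlvzyoy


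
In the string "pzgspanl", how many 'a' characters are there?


Input string: 'pzgspanl'
Target character: 'a'
Scan each position: s[5]='a'
Matches found at indices: 5
Total: 1


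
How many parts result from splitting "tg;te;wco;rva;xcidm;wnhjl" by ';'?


Input string: 'tg;te;wco;rva;xcidm;wnhjl'
Delimiter: ';'
Split result: 'tg', 'te', 'wco', 'rva', 'xcidm', 'wnhjl'
Number of parts: 6


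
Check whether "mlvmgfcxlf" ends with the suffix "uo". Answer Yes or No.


Input string: 'mlvmgfcxlf'
Suffix to check: 'uo'
Last 2 characters of input: 'lf'
Match: False
Result: No


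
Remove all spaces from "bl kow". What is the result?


Input string: 'bl kow'
Operation: remove all spaces
Words: 'bl', 'kow'
Join without spaces: blkow


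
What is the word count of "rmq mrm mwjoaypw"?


Input string: 'rmq mrm mwjoaypw'
Operation: split by spaces
Words found: 'rmq', 'mrm', 'mwjoaypw'
Word count: 3


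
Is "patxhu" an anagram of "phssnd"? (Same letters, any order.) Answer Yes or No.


String 1: 'phssnd' -> sorted: 'dhnpss'
String 2: 'patxhu' -> sorted: 'ahptux'
Compare sorted forms: 'dhnpss' != 'ahptux'
Anagram: No


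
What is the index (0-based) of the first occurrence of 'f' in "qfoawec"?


Input string: 'qfoawec'
Target: 'f'
Scanning left to right: s[0]='q', s[1]='f'
First match at index: 1


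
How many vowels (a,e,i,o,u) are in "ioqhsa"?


Input string: 'ioqhsa'
Operation: count vowels (a, e, i, o, u)
Scan: s[0]='i' (vowel), s[1]='o' (vowel), s[2]='q', s[3]='h', s[4]='s', s[5]='a' (vowel)
Vowels found: 3
Result: 3


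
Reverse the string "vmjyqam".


Input string: 'vmjyqam'
Operation: reverse character order
Original order: 'v' -> 'm' -> 'j' -> 'y' -> 'q' -> 'a' -> 'm'
Reversed order: 'm' -> 'a' -> 'q' -> 'y' -> 'j' -> 'm' -> 'v'
Result: maqyjmv


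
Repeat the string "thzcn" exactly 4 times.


Input string: 'thzcn'
Operation: repeat 4 times
Concatenation: 'thzcn' + 'thzcn' + 'thzcn' + 'thzcn'
Result: thzcnthzcnthzcnthzcn


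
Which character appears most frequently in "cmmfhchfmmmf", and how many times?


Input: 'cmmfhchfmmmf'
Operation: tally each character
Counts: 'c':2, 'f':3, 'h':2, 'm':5
Maximum: 'm' appears 5 times


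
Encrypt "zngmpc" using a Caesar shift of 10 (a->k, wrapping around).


Input: 'zngmpc', shift = 10
Operation: for each letter, (position + 10) mod 26
Mapping: 'z'(25+10=35, 35 mod 26=9)->'j', 'n'(13+10=23)->'x', 'g'(6+10=16)->'q', 'm'(12+10=22)->'w', 'p'(15+10=25)->'z', 'c'(2+10=12)->'m'
Result: jxqwzm


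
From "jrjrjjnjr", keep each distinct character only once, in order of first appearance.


Input: 'jrjrjjnjr'
Operation: keep first occurrence of each character
Scan: s[0]='j' new -> keep; s[1]='r' new -> keep; s[2]='j' seen -> skip; s[3]='r' seen -> skip; s[4]='j' seen -> skip; s[5]='j' seen -> skip; s[6]='n' new -> keep; s[7]='j' seen -> skip; s[8]='r' seen -> skip
Result: jrn


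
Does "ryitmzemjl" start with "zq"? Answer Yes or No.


Input string: 'ryitmzemjl'
Prefix to check: 'zq'
First 2 characters of input: 'ry'
Match: False
Result: No


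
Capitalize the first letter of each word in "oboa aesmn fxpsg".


Input string: 'oboa aesmn fxpsg'
Operation: capitalize first letter of each word
Word transformations: 'oboa'->'Oboa', 'aesmn'->'Aesmn', 'fxpsg'->'Fxpsg'
Result: Oboa Aesmn Fxpsg


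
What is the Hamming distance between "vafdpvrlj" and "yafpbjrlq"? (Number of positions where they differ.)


String 1: 'vafdpvrlj'
String 2: 'yafpbjrlq'
Compare each position: pos 0: 'v'!='y', pos 1: 'a'=='a', pos 2: 'f'=='f', pos 3: 'd'!='p', pos 4: 'p'!='b', pos 5: 'v'!='j', pos 6: 'r'=='r', pos 7: 'l'=='l', pos 8: 'j'!='q'
Differing positions: 5
Hamming distance: 5


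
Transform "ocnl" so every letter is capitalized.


Input string: 'ocnl'
Operation: convert each letter to uppercase
Mapping: 'o'->'O', 'c'->'C', 'n'->'N', 'l'->'L'
Result: OCNL


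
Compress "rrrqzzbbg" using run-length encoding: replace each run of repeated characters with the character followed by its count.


Input: 'rrrqzzbbg'
Operation: identify consecutive runs
Runs: 'rrr' -> r3, 'q' -> q1, 'zz' -> z2, 'bb' -> b2, 'g' -> g1
Encoded: r3q1z2b2g1


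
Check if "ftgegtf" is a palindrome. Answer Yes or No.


Input string: 'ftgegtf'
Reversed: 'ftgegtf'
Compare pairs: s[0]='f' vs s[6]='f' (match), s[1]='t' vs s[5]='t' (match), s[2]='g' vs s[4]='g' (match)
Palindrome: Yes


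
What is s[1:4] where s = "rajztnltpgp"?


Input string: 'rajztnltpgp'
Operation: slice [1:4]
Extract characters: s[1]='a', s[2]='j', s[3]='z'
Result: ajz


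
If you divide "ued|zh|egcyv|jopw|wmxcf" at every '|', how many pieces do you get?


Input string: 'ued|zh|egcyv|jopw|wmxcf'
Delimiter: '|'
Split result: 'ued', 'zh', 'egcyv', 'jopw', 'wmxcf'
Number of parts: 5


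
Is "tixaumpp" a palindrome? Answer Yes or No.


Input string: 'tixaumpp'
Reversed: 'ppmuaxit'
Compare pairs: s[0]='t' vs s[7]='p' (mismatch), s[1]='i' vs s[6]='p' (mismatch), s[2]='x' vs s[5]='m' (mismatch), s[3]='a' vs s[4]='u' (mismatch)
Palindrome: No


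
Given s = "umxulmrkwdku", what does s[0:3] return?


Input string: 'umxulmrkwdku'
Operation: slice [0:3]
Extract characters: s[0]='u', s[1]='m', s[2]='x'
Result: umx


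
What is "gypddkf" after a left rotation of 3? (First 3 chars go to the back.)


Input: 'gypddkf', shift = 3
Operation: split at index 3 and swap parts
Front part s[0:3] = 'gyp'
Back part s[3:] = 'ddkf'
Rotated = back + front = 'ddkf' + 'gyp'
Result: ddkfgyp


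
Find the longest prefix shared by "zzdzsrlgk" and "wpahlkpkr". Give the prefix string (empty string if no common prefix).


String 1: 'zzdzsrlgk'
String 2: 'wpahlkpkr'
Compare position by position:
pos 0: 'z' vs 'w' differ -> stop
Longest common prefix: "" (length 0)


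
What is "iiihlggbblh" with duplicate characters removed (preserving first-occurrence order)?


Input: 'iiihlggbblh'
Operation: keep first occurrence of each character
Scan: s[0]='i' new -> keep; s[1]='i' seen -> skip; s[2]='i' seen -> skip; s[3]='h' new -> keep; s[4]='l' new -> keep; s[5]='g' new -> keep; s[6]='g' seen -> skip; s[7]='b' new -> keep; s[8]='b' seen -> skip; s[9]='l' seen -> skip; s[10]='h' seen -> skip
Result: ihlgb


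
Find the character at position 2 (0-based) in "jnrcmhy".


Input string: 'jnrcmhy'
Operation: get character at index 2
Index mapping: s[0]='j', s[1]='n', s[2]='r'
Result: 'r'


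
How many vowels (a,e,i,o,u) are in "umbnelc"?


Input string: 'umbnelc'
Operation: count vowels (a, e, i, o, u)
Scan: s[0]='u' (vowel), s[1]='m', s[2]='b', s[3]='n', s[4]='e' (vowel), s[5]='l', s[6]='c'
Vowels found: 2
Result: 2


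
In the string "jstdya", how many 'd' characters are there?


Input string: 'jstdya'
Target character: 'd'
Scan each position: s[3]='d'
Matches found at indices: 3
Total: 1


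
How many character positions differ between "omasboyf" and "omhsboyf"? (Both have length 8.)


String 1: 'omasboyf'
String 2: 'omhsboyf'
Compare each position: pos 0: 'o'=='o', pos 1: 'm'=='m', pos 2: 'a'!='h', pos 3: 's'=='s', pos 4: 'b'=='b', pos 5: 'o'=='o', pos 6: 'y'=='y', pos 7: 'f'=='f'
Differing positions: 1
Hamming distance: 1


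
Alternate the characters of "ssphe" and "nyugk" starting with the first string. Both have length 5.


String 1: 'ssphe'
String 2: 'nyugk'
Operation: alternate characters
Pairs: 's'+'n', 's'+'y', 'p'+'u', 'h'+'g', 'e'+'k'
Result: snsypuhgek


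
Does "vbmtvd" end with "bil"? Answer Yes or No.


Input string: 'vbmtvd'
Suffix to check: 'bil'
Last 3 characters of input: 'tvd'
Match: False
Result: No


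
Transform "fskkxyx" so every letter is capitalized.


Input string: 'fskkxyx'
Operation: convert each letter to uppercase
Mapping: 'f'->'F', 's'->'S', 'k'->'K', 'k'->'K', 'x'->'X', 'y'->'Y', 'x'->'X'
Result: FSKKXYX


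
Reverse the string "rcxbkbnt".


Input string: 'rcxbkbnt'
Operation: reverse character order
Original order: 'r' -> 'c' -> 'x' -> 'b' -> 'k' -> 'b' -> 'n' -> 't'
Reversed order: 't' -> 'n' -> 'b' -> 'k' -> 'b' -> 'x' -> 'c' -> 'r'
Result: tnbkbxcr


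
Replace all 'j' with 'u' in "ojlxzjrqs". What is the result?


Input string: 'ojlxzjrqs'
Operation: replace 'j' with 'u'
Positions of 'j': 1, 5
After replacement: oulxzurqs


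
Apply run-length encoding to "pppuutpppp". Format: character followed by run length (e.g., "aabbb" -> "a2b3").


Input: 'pppuutpppp'
Operation: identify consecutive runs
Runs: 'ppp' -> p3, 'uu' -> u2, 't' -> t1, 'pppp' -> p4
Encoded: p3u2t1p4


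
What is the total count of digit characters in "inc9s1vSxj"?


Input string: 'inc9s1vSxj'
Operation: count digit characters (0-9)
Scan: 'i', 'n', 'c', '9'(digit), 's', '1'(digit), 'v', 'S', 'x', 'j'
Digits found: 2
Result: 2


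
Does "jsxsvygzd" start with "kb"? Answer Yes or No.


Input string: 'jsxsvygzd'
Prefix to check: 'kb'
First 2 characters of input: 'js'
Match: False
Result: No


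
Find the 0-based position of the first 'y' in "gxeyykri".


Input string: 'gxeyykri'
Target: 'y'
Scanning left to right: s[0]='g', s[1]='x', s[2]='e', s[3]='y'
First match at index: 3


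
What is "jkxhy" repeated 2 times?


Input string: 'jkxhy'
Operation: repeat 2 times
Concatenation: 'jkxhy' + 'jkxhy'
Result: jkxhyjkxhy


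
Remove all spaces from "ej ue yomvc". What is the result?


Input string: 'ej ue yomvc'
Operation: remove all spaces
Words: 'ej', 'ue', 'yomvc'
Join without spaces: ejueyomvc


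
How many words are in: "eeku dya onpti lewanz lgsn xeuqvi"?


Input string: 'eeku dya onpti lewanz lgsn xeuqvi'
Operation: split by spaces
Words found: 'eeku', 'dya', 'onpti', 'lewanz', 'lgsn', 'xeuqvi'
Word count: 6


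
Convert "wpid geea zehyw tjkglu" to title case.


Input string: 'wpid geea zehyw tjkglu'
Operation: capitalize first letter of each word
Word transformations: 'wpid'->'Wpid', 'geea'->'Geea', 'zehyw'->'Zehyw', 'tjkglu'->'Tjkglu'
Result: Wpid Geea Zehyw Tjkglu


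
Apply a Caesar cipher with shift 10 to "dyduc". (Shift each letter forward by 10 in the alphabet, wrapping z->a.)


Input: 'dyduc', shift = 10
Operation: for each letter, (position + 10) mod 26
Mapping: 'd'(3+10=13)->'n', 'y'(24+10=34, 34 mod 26=8)->'i', 'd'(3+10=13)->'n', 'u'(20+10=30, 30 mod 26=4)->'e', 'c'(2+10=12)->'m'
Result: ninem


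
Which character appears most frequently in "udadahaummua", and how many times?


Input: 'udadahaummua'
Operation: tally each character
Counts: 'a':4, 'd':2, 'h':1, 'm':2, 'u':3
Maximum: 'a' appears 4 times


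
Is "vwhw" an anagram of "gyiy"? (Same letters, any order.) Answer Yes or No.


String 1: 'gyiy' -> sorted: 'giyy'
String 2: 'vwhw' -> sorted: 'hvww'
Compare sorted forms: 'giyy' != 'hvww'
Anagram: No


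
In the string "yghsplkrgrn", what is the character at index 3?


Input string: 'yghsplkrgrn'
Operation: get character at index 3
Index mapping: s[0]='y', s[1]='g', s[2]='h', s[3]='s'
Result: 's'


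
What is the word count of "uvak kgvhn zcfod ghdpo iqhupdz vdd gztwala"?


Input string: 'uvak kgvhn zcfod ghdpo iqhupdz vdd gztwala'
Operation: split by spaces
Words found: 'uvak', 'kgvhn', 'zcfod', 'ghdpo', 'iqhupdz', 'vdd', 'gztwala'
Word count: 7


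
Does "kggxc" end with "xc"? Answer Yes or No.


Input string: 'kggxc'
Suffix to check: 'xc'
Last 2 characters of input: 'xc'
Match: True
Result: Yes


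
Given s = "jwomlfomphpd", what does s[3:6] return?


Input string: 'jwomlfomphpd'
Operation: slice [3:6]
Extract characters: s[3]='m', s[4]='l', s[5]='f'
Result: mlf


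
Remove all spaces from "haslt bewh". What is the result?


Input string: 'haslt bewh'
Operation: remove all spaces
Words: 'haslt', 'bewh'
Join without spaces: hasltbewh


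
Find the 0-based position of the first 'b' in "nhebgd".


Input string: 'nhebgd'
Target: 'b'
Scanning left to right: s[0]='n', s[1]='h', s[2]='e', s[3]='b'
First match at index: 3


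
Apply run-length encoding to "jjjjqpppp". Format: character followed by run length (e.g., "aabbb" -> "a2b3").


Input: 'jjjjqpppp'
Operation: identify consecutive runs
Runs: 'jjjj' -> j4, 'q' -> q1, 'pppp' -> p4
Encoded: j4q1p4


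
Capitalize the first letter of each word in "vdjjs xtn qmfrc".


Input string: 'vdjjs xtn qmfrc'
Operation: capitalize first letter of each word
Word transformations: 'vdjjs'->'Vdjjs', 'xtn'->'Xtn', 'qmfrc'->'Qmfrc'
Result: Vdjjs Xtn Qmfrc


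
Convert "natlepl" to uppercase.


Input string: 'natlepl'
Operation: convert each letter to uppercase
Mapping: 'n'->'N', 'a'->'A', 't'->'T', 'l'->'L', 'e'->'E', 'p'->'P', 'l'->'L'
Result: NATLEPL


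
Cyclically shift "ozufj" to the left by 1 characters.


Input: 'ozufj', shift = 1
Operation: split at index 1 and swap parts
Front part s[0:1] = 'o'
Back part s[1:] = 'zufj'
Rotated = back + front = 'zufj' + 'o'
Result: zufjo


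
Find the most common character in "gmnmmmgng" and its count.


Input: 'gmnmmmgng'
Operation: tally each character
Counts: 'g':3, 'm':4, 'n':2
Maximum: 'm' appears 4 times


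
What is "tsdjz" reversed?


Input string: 'tsdjz'
Operation: reverse character order
Original order: 't' -> 's' -> 'd' -> 'j' -> 'z'
Reversed order: 'z' -> 'j' -> 'd' -> 's' -> 't'
Result: zjdst


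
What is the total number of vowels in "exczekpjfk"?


Input string: 'exczekpjfk'
Operation: count vowels (a, e, i, o, u)
Scan: s[0]='e' (vowel), s[1]='x', s[2]='c', s[3]='z', s[4]='e' (vowel), s[5]='k', s[6]='p', s[7]='j', s[8]='f', s[9]='k'
Vowels found: 2
Result: 2


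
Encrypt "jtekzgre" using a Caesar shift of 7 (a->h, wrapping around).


Input: 'jtekzgre', shift = 7
Operation: for each letter, (position + 7) mod 26
Mapping: 'j'(9+7=16)->'q', 't'(19+7=26, 26 mod 26=0)->'a', 'e'(4+7=11)->'l', 'k'(10+7=17)->'r', 'z'(25+7=32, 32 mod 26=6)->'g', 'g'(6+7=13)->'n', 'r'(17+7=24)->'y', 'e'(4+7=11)->'l'
Result: qalrgnyl


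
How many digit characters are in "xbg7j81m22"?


Input string: 'xbg7j81m22'
Operation: count digit characters (0-9)
Scan: 'x', 'b', 'g', '7'(digit), 'j', '8'(digit), '1'(digit), 'm', '2'(digit), '2'(digit)
Digits found: 5
Result: 5


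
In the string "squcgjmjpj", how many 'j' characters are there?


Input string: 'squcgjmjpj'
Target character: 'j'
Scan each position: s[5]='j', s[7]='j', s[9]='j'
Matches found at indices: 5, 7, 9
Total: 3


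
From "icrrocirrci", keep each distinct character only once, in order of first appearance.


Input: 'icrrocirrci'
Operation: keep first occurrence of each character
Scan: s[0]='i' new -> keep; s[1]='c' new -> keep; s[2]='r' new -> keep; s[3]='r' seen -> skip; s[4]='o' new -> keep; s[5]='c' seen -> skip; s[6]='i' seen -> skip; s[7]='r' seen -> skip; s[8]='r' seen -> skip; s[9]='c' seen -> skip; s[10]='i' seen -> skip
Result: icro


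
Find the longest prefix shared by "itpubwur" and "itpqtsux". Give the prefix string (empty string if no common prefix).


String 1: 'itpubwur'
String 2: 'itpqtsux'
Compare position by position:
pos 0: 'i' vs 'i' match
pos 1: 't' vs 't' match
pos 2: 'p' vs 'p' match
pos 3: 'u' vs 'q' differ -> stop
Longest common prefix: "itp" (length 3)


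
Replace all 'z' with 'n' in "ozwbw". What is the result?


Input string: 'ozwbw'
Operation: replace 'z' with 'n'
Positions of 'z': 1
After replacement: onwbw


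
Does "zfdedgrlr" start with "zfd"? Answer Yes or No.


Input string: 'zfdedgrlr'
Prefix to check: 'zfd'
First 3 characters of input: 'zfd'
Match: True
Result: Yes


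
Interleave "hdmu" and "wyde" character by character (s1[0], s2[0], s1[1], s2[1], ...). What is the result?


String 1: 'hdmu'
String 2: 'wyde'
Operation: alternate characters
Pairs: 'h'+'w', 'd'+'y', 'm'+'d', 'u'+'e'
Result: hwdymdue


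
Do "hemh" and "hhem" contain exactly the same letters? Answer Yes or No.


String 1: 'hemh' -> sorted: 'ehhm'
String 2: 'hhem' -> sorted: 'ehhm'
Compare sorted forms: 'ehhm' == 'ehhm'
Anagram: Yes


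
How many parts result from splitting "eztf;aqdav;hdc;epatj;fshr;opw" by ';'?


Input string: 'eztf;aqdav;hdc;epatj;fshr;opw'
Delimiter: ';'
Split result: 'eztf', 'aqdav', 'hdc', 'epatj', 'fshr', 'opw'
Number of parts: 6


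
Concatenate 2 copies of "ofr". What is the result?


Input string: 'ofr'
Operation: repeat 2 times
Concatenation: 'ofr' + 'ofr'
Result: ofrofr


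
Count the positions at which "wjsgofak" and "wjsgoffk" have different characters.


String 1: 'wjsgofak'
String 2: 'wjsgoffk'
Compare each position: pos 0: 'w'=='w', pos 1: 'j'=='j', pos 2: 's'=='s', pos 3: 'g'=='g', pos 4: 'o'=='o', pos 5: 'f'=='f', pos 6: 'a'!='f', pos 7: 'k'=='k'
Differing positions: 1
Hamming distance: 1


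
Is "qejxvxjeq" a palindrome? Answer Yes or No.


Input string: 'qejxvxjeq'
Reversed: 'qejxvxjeq'
Compare pairs: s[0]='q' vs s[8]='q' (match), s[1]='e' vs s[7]='e' (match), s[2]='j' vs s[6]='j' (match), s[3]='x' vs s[5]='x' (match)
Palindrome: Yes


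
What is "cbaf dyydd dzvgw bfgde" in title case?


Input string: 'cbaf dyydd dzvgw bfgde'
Operation: capitalize first letter of each word
Word transformations: 'cbaf'->'Cbaf', 'dyydd'->'Dyydd', 'dzvgw'->'Dzvgw', 'bfgde'->'Bfgde'
Result: Cbaf Dyydd Dzvgw Bfgde


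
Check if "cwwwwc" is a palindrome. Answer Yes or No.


Input string: 'cwwwwc'
Reversed: 'cwwwwc'
Compare pairs: s[0]='c' vs s[5]='c' (match), s[1]='w' vs s[4]='w' (match), s[2]='w' vs s[3]='w' (match)
Palindrome: Yes


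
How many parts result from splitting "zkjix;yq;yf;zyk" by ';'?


Input string: 'zkjix;yq;yf;zyk'
Delimiter: ';'
Split result: 'zkjix', 'yq', 'yf', 'zyk'
Number of parts: 4


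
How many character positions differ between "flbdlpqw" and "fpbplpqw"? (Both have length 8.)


String 1: 'flbdlpqw'
String 2: 'fpbplpqw'
Compare each position: pos 0: 'f'=='f', pos 1: 'l'!='p', pos 2: 'b'=='b', pos 3: 'd'!='p', pos 4: 'l'=='l', pos 5: 'p'=='p', pos 6: 'q'=='q', pos 7: 'w'=='w'
Differing positions: 2
Hamming distance: 2


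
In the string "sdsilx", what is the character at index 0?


Input string: 'sdsilx'
Operation: get character at index 0
Index mapping: s[0]='s'
Result: 's'


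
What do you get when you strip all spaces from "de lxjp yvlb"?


Input string: 'de lxjp yvlb'
Operation: remove all spaces
Words: 'de', 'lxjp', 'yvlb'
Join without spaces: delxjpyvlb


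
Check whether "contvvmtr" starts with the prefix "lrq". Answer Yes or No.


Input string: 'contvvmtr'
Prefix to check: 'lrq'
First 3 characters of input: 'con'
Match: False
Result: No


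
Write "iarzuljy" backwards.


Input string: 'iarzuljy'
Operation: reverse character order
Original order: 'i' -> 'a' -> 'r' -> 'z' -> 'u' -> 'l' -> 'j' -> 'y'
Reversed order: 'y' -> 'j' -> 'l' -> 'u' -> 'z' -> 'r' -> 'a' -> 'i'
Result: yjluzrai


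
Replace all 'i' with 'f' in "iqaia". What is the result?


Input string: 'iqaia'
Operation: replace 'i' with 'f'
Positions of 'i': 0, 3
After replacement: fqafa


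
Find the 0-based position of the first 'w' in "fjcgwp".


Input string: 'fjcgwp'
Target: 'w'
Scanning left to right: s[0]='f', s[1]='j', s[2]='c', s[3]='g', s[4]='w'
First match at index: 4


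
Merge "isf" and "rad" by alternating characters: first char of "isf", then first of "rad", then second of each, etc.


String 1: 'isf'
String 2: 'rad'
Operation: alternate characters
Pairs: 'i'+'r', 's'+'a', 'f'+'d'
Result: irsafd


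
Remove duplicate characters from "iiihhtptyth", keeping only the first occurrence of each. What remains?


Input: 'iiihhtptyth'
Operation: keep first occurrence of each character
Scan: s[0]='i' new -> keep; s[1]='i' seen -> skip; s[2]='i' seen -> skip; s[3]='h' new -> keep; s[4]='h' seen -> skip; s[5]='t' new -> keep; s[6]='p' new -> keep; s[7]='t' seen -> skip; s[8]='y' new -> keep; s[9]='t' seen -> skip; s[10]='h' seen -> skip
Result: ihtpy


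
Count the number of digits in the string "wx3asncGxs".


Input string: 'wx3asncGxs'
Operation: count digit characters (0-9)
Scan: 'w', 'x', '3'(digit), 'a', 's', 'n', 'c', 'G', 'x', 's'
Digits found: 1
Result: 1


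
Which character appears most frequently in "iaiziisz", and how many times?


Input: 'iaiziisz'
Operation: tally each character
Counts: 'a':1, 'i':4, 's':1, 'z':2
Maximum: 'i' appears 4 times


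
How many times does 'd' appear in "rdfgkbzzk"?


Input string: 'rdfgkbzzk'
Target character: 'd'
Scan each position: s[1]='d'
Matches found at indices: 1
Total: 1


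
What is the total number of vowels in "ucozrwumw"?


Input string: 'ucozrwumw'
Operation: count vowels (a, e, i, o, u)
Scan: s[0]='u' (vowel), s[1]='c', s[2]='o' (vowel), s[3]='z', s[4]='r', s[5]='w', s[6]='u' (vowel), s[7]='m', s[8]='w'
Vowels found: 3
Result: 3


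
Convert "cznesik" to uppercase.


Input string: 'cznesik'
Operation: convert each letter to uppercase
Mapping: 'c'->'C', 'z'->'Z', 'n'->'N', 'e'->'E', 's'->'S', 'i'->'I', 'k'->'K'
Result: CZNESIK


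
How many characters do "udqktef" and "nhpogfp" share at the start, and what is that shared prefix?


String 1: 'udqktef'
String 2: 'nhpogfp'
Compare position by position:
pos 0: 'u' vs 'n' differ -> stop
Longest common prefix: "" (length 0)


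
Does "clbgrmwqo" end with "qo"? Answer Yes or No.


Input string: 'clbgrmwqo'
Suffix to check: 'qo'
Last 2 characters of input: 'qo'
Match: True
Result: Yes


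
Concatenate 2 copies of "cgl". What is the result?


Input string: 'cgl'
Operation: repeat 2 times
Concatenation: 'cgl' + 'cgl'
Result: cglcgl


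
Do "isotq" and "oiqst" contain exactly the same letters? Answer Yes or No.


String 1: 'isotq' -> sorted: 'ioqst'
String 2: 'oiqst' -> sorted: 'ioqst'
Compare sorted forms: 'ioqst' == 'ioqst'
Anagram: Yes


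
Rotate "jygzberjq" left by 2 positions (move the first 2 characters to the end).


Input: 'jygzberjq', shift = 2
Operation: split at index 2 and swap parts
Front part s[0:2] = 'jy'
Back part s[2:] = 'gzberjq'
Rotated = back + front = 'gzberjq' + 'jy'
Result: gzberjqjy


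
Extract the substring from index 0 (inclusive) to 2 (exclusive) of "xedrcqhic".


Input string: 'xedrcqhic'
Operation: slice [0:2]
Extract characters: s[0]='x', s[1]='e'
Result: xe


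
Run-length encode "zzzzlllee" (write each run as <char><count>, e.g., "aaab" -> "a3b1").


Input: 'zzzzlllee'
Operation: identify consecutive runs
Runs: 'zzzz' -> z4, 'lll' -> l3, 'ee' -> e2
Encoded: z4l3e2


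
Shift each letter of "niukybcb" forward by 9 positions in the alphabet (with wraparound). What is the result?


Input: 'niukybcb', shift = 9
Operation: for each letter, (position + 9) mod 26
Mapping: 'n'(13+9=22)->'w', 'i'(8+9=17)->'r', 'u'(20+9=29, 29 mod 26=3)->'d', 'k'(10+9=19)->'t', 'y'(24+9=33, 33 mod 26=7)->'h', 'b'(1+9=10)->'k', 'c'(2+9=11)->'l', 'b'(1+9=10)->'k'
Result: wrdthklk


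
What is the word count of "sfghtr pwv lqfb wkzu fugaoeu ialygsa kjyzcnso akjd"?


Input string: 'sfghtr pwv lqfb wkzu fugaoeu ialygsa kjyzcnso akjd'
Operation: split by spaces
Words found: 'sfghtr', 'pwv', 'lqfb', 'wkzu', 'fugaoeu', 'ialygsa', 'kjyzcnso', 'akjd'
Word count: 8


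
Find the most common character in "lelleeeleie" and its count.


Input: 'lelleeeleie'
Operation: tally each character
Counts: 'e':6, 'i':1, 'l':4
Maximum: 'e' appears 6 times


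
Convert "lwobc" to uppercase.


Input string: 'lwobc'
Operation: convert each letter to uppercase
Mapping: 'l'->'L', 'w'->'W', 'o'->'O', 'b'->'B', 'c'->'C'
Result: LWOBC


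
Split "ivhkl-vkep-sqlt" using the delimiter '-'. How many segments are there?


Input string: 'ivhkl-vkep-sqlt'
Delimiter: '-'
Split result: 'ivhkl', 'vkep', 'sqlt'
Number of parts: 3


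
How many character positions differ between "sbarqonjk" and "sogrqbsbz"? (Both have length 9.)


String 1: 'sbarqonjk'
String 2: 'sogrqbsbz'
Compare each position: pos 0: 's'=='s', pos 1: 'b'!='o', pos 2: 'a'!='g', pos 3: 'r'=='r', pos 4: 'q'=='q', pos 5: 'o'!='b', pos 6: 'n'!='s', pos 7: 'j'!='b', pos 8: 'k'!='z'
Differing positions: 6
Hamming distance: 6


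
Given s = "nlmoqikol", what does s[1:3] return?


Input string: 'nlmoqikol'
Operation: slice [1:3]
Extract characters: s[1]='l', s[2]='m'
Result: lm


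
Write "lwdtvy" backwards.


Input string: 'lwdtvy'
Operation: reverse character order
Original order: 'l' -> 'w' -> 'd' -> 't' -> 'v' -> 'y'
Reversed order: 'y' -> 'v' -> 't' -> 'd' -> 'w' -> 'l'
Result: yvtdwl


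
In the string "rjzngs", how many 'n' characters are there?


Input string: 'rjzngs'
Target character: 'n'
Scan each position: s[3]='n'
Matches found at indices: 3
Total: 1


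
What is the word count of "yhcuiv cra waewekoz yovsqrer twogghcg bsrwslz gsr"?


Input string: 'yhcuiv cra waewekoz yovsqrer twogghcg bsrwslz gsr'
Operation: split by spaces
Words found: 'yhcuiv', 'cra', 'waewekoz', 'yovsqrer', 'twogghcg', 'bsrwslz', 'gsr'
Word count: 7


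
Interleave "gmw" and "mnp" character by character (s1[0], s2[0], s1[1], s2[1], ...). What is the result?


String 1: 'gmw'
String 2: 'mnp'
Operation: alternate characters
Pairs: 'g'+'m', 'm'+'n', 'w'+'p'
Result: gmmnwp


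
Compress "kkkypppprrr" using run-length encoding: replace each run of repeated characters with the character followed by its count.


Input: 'kkkypppprrr'
Operation: identify consecutive runs
Runs: 'kkk' -> k3, 'y' -> y1, 'pppp' -> p4, 'rrr' -> r3
Encoded: k3y1p4r3


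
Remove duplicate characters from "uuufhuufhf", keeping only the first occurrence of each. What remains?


Input: 'uuufhuufhf'
Operation: keep first occurrence of each character
Scan: s[0]='u' new -> keep; s[1]='u' seen -> skip; s[2]='u' seen -> skip; s[3]='f' new -> keep; s[4]='h' new -> keep; s[5]='u' seen -> skip; s[6]='u' seen -> skip; s[7]='f' seen -> skip; s[8]='h' seen -> skip; s[9]='f' seen -> skip
Result: ufh


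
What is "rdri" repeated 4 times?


Input string: 'rdri'
Operation: repeat 4 times
Concatenation: 'rdri' + 'rdri' + 'rdri' + 'rdri'
Result: rdrirdrirdrirdri


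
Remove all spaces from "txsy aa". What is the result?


Input string: 'txsy aa'
Operation: remove all spaces
Words: 'txsy', 'aa'
Join without spaces: txsyaa


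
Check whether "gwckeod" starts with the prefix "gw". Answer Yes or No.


Input string: 'gwckeod'
Prefix to check: 'gw'
First 2 characters of input: 'gw'
Match: True
Result: Yes


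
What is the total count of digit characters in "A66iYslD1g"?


Input string: 'A66iYslD1g'
Operation: count digit characters (0-9)
Scan: 'A', '6'(digit), '6'(digit), 'i', 'Y', 's', 'l', 'D', '1'(digit), 'g'
Digits found: 3
Result: 3


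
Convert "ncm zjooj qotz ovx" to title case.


Input string: 'ncm zjooj qotz ovx'
Operation: capitalize first letter of each word
Word transformations: 'ncm'->'Ncm', 'zjooj'->'Zjooj', 'qotz'->'Qotz', 'ovx'->'Ovx'
Result: Ncm Zjooj Qotz Ovx


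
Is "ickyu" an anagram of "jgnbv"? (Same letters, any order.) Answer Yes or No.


String 1: 'jgnbv' -> sorted: 'bgjnv'
String 2: 'ickyu' -> sorted: 'cikuy'
Compare sorted forms: 'bgjnv' != 'cikuy'
Anagram: No


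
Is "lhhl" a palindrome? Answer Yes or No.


Input string: 'lhhl'
Reversed: 'lhhl'
Compare pairs: s[0]='l' vs s[3]='l' (match), s[1]='h' vs s[2]='h' (match)
Palindrome: Yes


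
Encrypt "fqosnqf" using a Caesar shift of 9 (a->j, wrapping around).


Input: 'fqosnqf', shift = 9
Operation: for each letter, (position + 9) mod 26
Mapping: 'f'(5+9=14)->'o', 'q'(16+9=25)->'z', 'o'(14+9=23)->'x', 's'(18+9=27, 27 mod 26=1)->'b', 'n'(13+9=22)->'w', 'q'(16+9=25)->'z', 'f'(5+9=14)->'o'
Result: ozxbwzo


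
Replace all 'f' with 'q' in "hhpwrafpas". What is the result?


Input string: 'hhpwrafpas'
Operation: replace 'f' with 'q'
Positions of 'f': 6
After replacement: hhpwraqpas


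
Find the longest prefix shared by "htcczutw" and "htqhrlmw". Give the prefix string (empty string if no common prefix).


String 1: 'htcczutw'
String 2: 'htqhrlmw'
Compare position by position:
pos 0: 'h' vs 'h' match
pos 1: 't' vs 't' match
pos 2: 'c' vs 'q' differ -> stop
Longest common prefix: "ht" (length 2)


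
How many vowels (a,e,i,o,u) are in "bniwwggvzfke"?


Input string: 'bniwwggvzfke'
Operation: count vowels (a, e, i, o, u)
Scan: s[0]='b', s[1]='n', s[2]='i' (vowel), s[3]='w', s[4]='w', s[5]='g', s[6]='g', s[7]='v', s[8]='z', s[9]='f', s[10]='k', s[11]='e' (vowel)
Vowels found: 2
Result: 2


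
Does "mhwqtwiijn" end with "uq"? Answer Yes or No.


Input string: 'mhwqtwiijn'
Suffix to check: 'uq'
Last 2 characters of input: 'jn'
Match: False
Result: No


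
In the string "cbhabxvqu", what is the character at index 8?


Input string: 'cbhabxvqu'
Operation: get character at index 8
Index mapping: s[0]='c', s[1]='b', s[2]='h', s[3]='a', s[4]='b', s[5]='x', s[6]='v', s[7]='q', s[8]='u'
Result: 'u'


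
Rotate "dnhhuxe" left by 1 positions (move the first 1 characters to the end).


Input: 'dnhhuxe', shift = 1
Operation: split at index 1 and swap parts
Front part s[0:1] = 'd'
Back part s[1:] = 'nhhuxe'
Rotated = back + front = 'nhhuxe' + 'd'
Result: nhhuxed


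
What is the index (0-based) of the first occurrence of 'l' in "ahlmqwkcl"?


Input string: 'ahlmqwkcl'
Target: 'l'
Scanning left to right: s[0]='a', s[1]='h', s[2]='l'
First match at index: 2


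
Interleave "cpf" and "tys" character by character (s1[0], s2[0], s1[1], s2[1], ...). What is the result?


String 1: 'cpf'
String 2: 'tys'
Operation: alternate characters
Pairs: 'c'+'t', 'p'+'y', 'f'+'s'
Result: ctpyfs


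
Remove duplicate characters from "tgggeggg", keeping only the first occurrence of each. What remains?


Input: 'tgggeggg'
Operation: keep first occurrence of each character
Scan: s[0]='t' new -> keep; s[1]='g' new -> keep; s[2]='g' seen -> skip; s[3]='g' seen -> skip; s[4]='e' new -> keep; s[5]='g' seen -> skip; s[6]='g' seen -> skip; s[7]='g' seen -> skip
Result: tge


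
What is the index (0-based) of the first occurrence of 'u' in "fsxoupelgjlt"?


Input string: 'fsxoupelgjlt'
Target: 'u'
Scanning left to right: s[0]='f', s[1]='s', s[2]='x', s[3]='o', s[4]='u'
First match at index: 4


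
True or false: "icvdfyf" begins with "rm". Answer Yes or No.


Input string: 'icvdfyf'
Prefix to check: 'rm'
First 2 characters of input: 'ic'
Match: False
Result: No


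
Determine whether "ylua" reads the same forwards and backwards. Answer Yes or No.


Input string: 'ylua'
Reversed: 'auly'
Compare pairs: s[0]='y' vs s[3]='a' (mismatch), s[1]='l' vs s[2]='u' (mismatch)
Palindrome: No


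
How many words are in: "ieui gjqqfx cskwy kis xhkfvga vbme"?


Input string: 'ieui gjqqfx cskwy kis xhkfvga vbme'
Operation: split by spaces
Words found: 'ieui', 'gjqqfx', 'cskwy', 'kis', 'xhkfvga', 'vbme'
Word count: 6


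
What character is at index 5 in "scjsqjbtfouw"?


Input string: 'scjsqjbtfouw'
Operation: get character at index 5
Index mapping: s[0]='s', s[1]='c', s[2]='j', s[3]='s', s[4]='q', s[5]='j'
Result: 'j'


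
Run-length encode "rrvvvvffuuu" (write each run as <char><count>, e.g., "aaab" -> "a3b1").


Input: 'rrvvvvffuuu'
Operation: identify consecutive runs
Runs: 'rr' -> r2, 'vvvv' -> v4, 'ff' -> f2, 'uuu' -> u3
Encoded: r2v4f2u3


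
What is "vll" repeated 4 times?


Input string: 'vll'
Operation: repeat 4 times
Concatenation: 'vll' + 'vll' + 'vll' + 'vll'
Result: vllvllvllvll


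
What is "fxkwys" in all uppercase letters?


Input string: 'fxkwys'
Operation: convert each letter to uppercase
Mapping: 'f'->'F', 'x'->'X', 'k'->'K', 'w'->'W', 'y'->'Y', 's'->'S'
Result: FXKWYS


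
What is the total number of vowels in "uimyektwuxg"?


Input string: 'uimyektwuxg'
Operation: count vowels (a, e, i, o, u)
Scan: s[0]='u' (vowel), s[1]='i' (vowel), s[2]='m', s[3]='y', s[4]='e' (vowel), s[5]='k', s[6]='t', s[7]='w', s[8]='u' (vowel), s[9]='x', s[10]='g'
Vowels found: 4
Result: 4


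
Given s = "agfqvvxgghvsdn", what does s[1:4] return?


Input string: 'agfqvvxgghvsdn'
Operation: slice [1:4]
Extract characters: s[1]='g', s[2]='f', s[3]='q'
Result: gfq


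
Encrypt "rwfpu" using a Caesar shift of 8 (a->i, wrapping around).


Input: 'rwfpu', shift = 8
Operation: for each letter, (position + 8) mod 26
Mapping: 'r'(17+8=25)->'z', 'w'(22+8=30, 30 mod 26=4)->'e', 'f'(5+8=13)->'n', 'p'(15+8=23)->'x', 'u'(20+8=28, 28 mod 26=2)->'c'
Result: zenxc


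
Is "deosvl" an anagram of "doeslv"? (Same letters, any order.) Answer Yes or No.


String 1: 'doeslv' -> sorted: 'delosv'
String 2: 'deosvl' -> sorted: 'delosv'
Compare sorted forms: 'delosv' == 'delosv'
Anagram: Yes


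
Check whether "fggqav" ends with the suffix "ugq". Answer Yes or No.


Input string: 'fggqav'
Suffix to check: 'ugq'
Last 3 characters of input: 'qav'
Match: False
Result: No


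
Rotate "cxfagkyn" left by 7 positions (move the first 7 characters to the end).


Input: 'cxfagkyn', shift = 7
Operation: split at index 7 and swap parts
Front part s[0:7] = 'cxfagky'
Back part s[7:] = 'n'
Rotated = back + front = 'n' + 'cxfagky'
Result: ncxfagky


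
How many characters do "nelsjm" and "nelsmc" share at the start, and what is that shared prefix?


String 1: 'nelsjm'
String 2: 'nelsmc'
Compare position by position:
pos 0: 'n' vs 'n' match
pos 1: 'e' vs 'e' match
pos 2: 'l' vs 'l' match
pos 3: 's' vs 's' match
pos 4: 'j' vs 'm' differ -> stop
Longest common prefix: "nels" (length 4)


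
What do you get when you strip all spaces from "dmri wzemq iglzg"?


Input string: 'dmri wzemq iglzg'
Operation: remove all spaces
Words: 'dmri', 'wzemq', 'iglzg'
Join without spaces: dmriwzemqiglzg


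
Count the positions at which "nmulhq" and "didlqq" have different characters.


String 1: 'nmulhq'
String 2: 'didlqq'
Compare each position: pos 0: 'n'!='d', pos 1: 'm'!='i', pos 2: 'u'!='d', pos 3: 'l'=='l', pos 4: 'h'!='q', pos 5: 'q'=='q'
Differing positions: 4
Hamming distance: 4


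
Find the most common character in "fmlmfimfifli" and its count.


Input: 'fmlmfimfifli'
Operation: tally each character
Counts: 'f':4, 'i':3, 'l':2, 'm':3
Maximum: 'f' appears 4 times


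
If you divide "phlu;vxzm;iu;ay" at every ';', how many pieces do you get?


Input string: 'phlu;vxzm;iu;ay'
Delimiter: ';'
Split result: 'phlu', 'vxzm', 'iu', 'ay'
Number of parts: 4


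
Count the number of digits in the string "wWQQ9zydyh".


Input string: 'wWQQ9zydyh'
Operation: count digit characters (0-9)
Scan: 'w', 'W', 'Q', 'Q', '9'(digit), 'z', 'y', 'd', 'y', 'h'
Digits found: 1
Result: 1


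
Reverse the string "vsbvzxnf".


Input string: 'vsbvzxnf'
Operation: reverse character order
Original order: 'v' -> 's' -> 'b' -> 'v' -> 'z' -> 'x' -> 'n' -> 'f'
Reversed order: 'f' -> 'n' -> 'x' -> 'z' -> 'v' -> 'b' -> 's' -> 'v'
Result: fnxzvbsv


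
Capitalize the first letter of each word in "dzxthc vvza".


Input string: 'dzxthc vvza'
Operation: capitalize first letter of each word
Word transformations: 'dzxthc'->'Dzxthc', 'vvza'->'Vvza'
Result: Dzxthc Vvza


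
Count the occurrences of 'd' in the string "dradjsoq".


Input string: 'dradjsoq'
Target character: 'd'
Scan each position: s[0]='d', s[3]='d'
Matches found at indices: 0, 3
Total: 2


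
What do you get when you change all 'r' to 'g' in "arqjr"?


Input string: 'arqjr'
Operation: replace 'r' with 'g'
Positions of 'r': 1, 4
After replacement: agqjg


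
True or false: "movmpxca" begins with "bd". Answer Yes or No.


Input string: 'movmpxca'
Prefix to check: 'bd'
First 2 characters of input: 'mo'
Match: False
Result: No


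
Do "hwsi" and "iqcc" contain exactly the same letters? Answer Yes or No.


String 1: 'hwsi' -> sorted: 'hisw'
String 2: 'iqcc' -> sorted: 'cciq'
Compare sorted forms: 'hisw' != 'cciq'
Anagram: No


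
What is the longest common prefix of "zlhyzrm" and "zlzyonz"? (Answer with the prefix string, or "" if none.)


String 1: 'zlhyzrm'
String 2: 'zlzyonz'
Compare position by position:
pos 0: 'z' vs 'z' match
pos 1: 'l' vs 'l' match
pos 2: 'h' vs 'z' differ -> stop
Longest common prefix: "zl" (length 2)


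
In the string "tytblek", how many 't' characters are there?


Input string: 'tytblek'
Target character: 't'
Scan each position: s[0]='t', s[2]='t'
Matches found at indices: 0, 2
Total: 2


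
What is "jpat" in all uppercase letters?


Input string: 'jpat'
Operation: convert each letter to uppercase
Mapping: 'j'->'J', 'p'->'P', 'a'->'A', 't'->'T'
Result: JPAT


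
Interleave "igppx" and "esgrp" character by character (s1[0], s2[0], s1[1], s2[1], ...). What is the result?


String 1: 'igppx'
String 2: 'esgrp'
Operation: alternate characters
Pairs: 'i'+'e', 'g'+'s', 'p'+'g', 'p'+'r', 'x'+'p'
Result: iegspgprxp


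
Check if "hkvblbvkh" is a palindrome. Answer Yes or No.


Input string: 'hkvblbvkh'
Reversed: 'hkvblbvkh'
Compare pairs: s[0]='h' vs s[8]='h' (match), s[1]='k' vs s[7]='k' (match), s[2]='v' vs s[6]='v' (match), s[3]='b' vs s[5]='b' (match)
Palindrome: Yes


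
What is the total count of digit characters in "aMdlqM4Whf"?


Input string: 'aMdlqM4Whf'
Operation: count digit characters (0-9)
Scan: 'a', 'M', 'd', 'l', 'q', 'M', '4'(digit), 'W', 'h', 'f'
Digits found: 1
Result: 1


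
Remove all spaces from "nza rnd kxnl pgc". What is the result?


Input string: 'nza rnd kxnl pgc'
Operation: remove all spaces
Words: 'nza', 'rnd', 'kxnl', 'pgc'
Join without spaces: nzarndkxnlpgc


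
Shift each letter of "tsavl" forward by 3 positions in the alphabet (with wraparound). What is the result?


Input: 'tsavl', shift = 3
Operation: for each letter, (position + 3) mod 26
Mapping: 't'(19+3=22)->'w', 's'(18+3=21)->'v', 'a'(0+3=3)->'d', 'v'(21+3=24)->'y', 'l'(11+3=14)->'o'
Result: wvdyo


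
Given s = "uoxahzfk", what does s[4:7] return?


Input string: 'uoxahzfk'
Operation: slice [4:7]
Extract characters: s[4]='h', s[5]='z', s[6]='f'
Result: hzf


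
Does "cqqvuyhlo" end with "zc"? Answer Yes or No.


Input string: 'cqqvuyhlo'
Suffix to check: 'zc'
Last 2 characters of input: 'lo'
Match: False
Result: No


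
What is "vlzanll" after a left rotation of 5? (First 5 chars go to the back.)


Input: 'vlzanll', shift = 5
Operation: split at index 5 and swap parts
Front part s[0:5] = 'vlzan'
Back part s[5:] = 'll'
Rotated = back + front = 'll' + 'vlzan'
Result: llvlzan


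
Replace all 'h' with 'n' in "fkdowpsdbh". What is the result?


Input string: 'fkdowpsdbh'
Operation: replace 'h' with 'n'
Positions of 'h': 9
After replacement: fkdowpsdbn


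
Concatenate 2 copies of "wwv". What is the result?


Input string: 'wwv'
Operation: repeat 2 times
Concatenation: 'wwv' + 'wwv'
Result: wwvwwv


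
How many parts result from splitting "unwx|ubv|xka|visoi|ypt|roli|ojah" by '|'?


Input string: 'unwx|ubv|xka|visoi|ypt|roli|ojah'
Delimiter: '|'
Split result: 'unwx', 'ubv', 'xka', 'visoi', 'ypt', 'roli', 'ojah'
Number of parts: 7


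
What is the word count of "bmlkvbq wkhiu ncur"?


Input string: 'bmlkvbq wkhiu ncur'
Operation: split by spaces
Words found: 'bmlkvbq', 'wkhiu', 'ncur'
Word count: 3


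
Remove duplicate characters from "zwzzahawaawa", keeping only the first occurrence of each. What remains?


Input: 'zwzzahawaawa'
Operation: keep first occurrence of each character
Scan: s[0]='z' new -> keep; s[1]='w' new -> keep; s[2]='z' seen -> skip; s[3]='z' seen -> skip; s[4]='a' new -> keep; s[5]='h' new -> keep; s[6]='a' seen -> skip; s[7]='w' seen -> skip; s[8]='a' seen -> skip; s[9]='a' seen -> skip; s[10]='w' seen -> skip; s[11]='a' seen -> skip
Result: zwah
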